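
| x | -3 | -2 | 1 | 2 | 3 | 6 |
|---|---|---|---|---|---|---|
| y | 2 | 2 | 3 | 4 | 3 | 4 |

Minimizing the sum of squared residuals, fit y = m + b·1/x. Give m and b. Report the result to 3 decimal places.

m = 2.809, b = 0.985

From the data, Σ1 = 6, Σ1/x = 7/6, Σ1/x·1/x = 7/4.
And Σy = 18, Σ1/x·y = 5.
Determinant 6·(7/4) − (7/6)² = 329/36.
m = (18·(7/4) − (7/6)·5)/(329/36) = 132/47; b = (6·5 − (7/6)·18)/(329/36) = 324/329.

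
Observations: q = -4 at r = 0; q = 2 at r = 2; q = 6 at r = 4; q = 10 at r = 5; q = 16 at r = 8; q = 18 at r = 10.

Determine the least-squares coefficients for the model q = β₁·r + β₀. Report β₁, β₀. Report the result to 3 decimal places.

With design matrix M, MᵀM = [[209, 29]; [29, 6]] and Mᵀq = [386, 48]ᵀ.
det = 209·6 − 29² = 413.
β₁ = (386·6 − 29·48)/413 = 132/59; β₀ = (209·48 − 29·386)/413 = -166/59.

β₁ = 2.237, β₀ = -2.814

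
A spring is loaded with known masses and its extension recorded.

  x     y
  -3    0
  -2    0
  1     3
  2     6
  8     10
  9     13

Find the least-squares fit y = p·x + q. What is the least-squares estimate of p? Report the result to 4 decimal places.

p = 1.0518

Sums needed: Σx·x = 163, Σx = 15, Σ1 = 6.
Moment sums: Σx·y = 212, Σy = 32.
Eliminating q: 6·(row 1) − 15·(row 2) gives 753·p = 6·212 − 15·32 = 792, so p = 264/251.
Then q = (32 − 15·(264/251))/6 = 2036/753.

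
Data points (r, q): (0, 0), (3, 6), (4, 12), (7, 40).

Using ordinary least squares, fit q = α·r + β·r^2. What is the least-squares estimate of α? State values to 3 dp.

Sums needed: Σr·r = 74, Σr·r^2 = 434, Σr^2·r^2 = 2738.
Moment sums: Σr·q = 346, Σr^2·q = 2206.
Eliminating β: 2738·(row 1) − 434·(row 2) gives 14256·α = 2738·346 − 434·2206 = -10056, so α = -419/594.
Then β = (2206 − 434·(-419/594))/2738 = 545/594.

α = -0.705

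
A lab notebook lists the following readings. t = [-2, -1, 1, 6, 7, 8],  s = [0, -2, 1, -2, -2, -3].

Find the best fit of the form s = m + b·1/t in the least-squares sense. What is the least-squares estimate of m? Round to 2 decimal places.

m = -1.32

The normal system AᵀA·[m, b]ᵀ = Aᵀs is [[6, -11/168]; [-11/168, 65305/28224]]·[m, b]ᵀ = [-8, 337/168]ᵀ.
Eliminating b: (65305/28224)·(row 1) − (-11/168)·(row 2) gives (391709/28224)·m = (65305/28224)·(-8) − (-11/168)·(337/168) = -57637/3136, so m = -518733/391709.
Then b = ((337/168) − (-11/168)·(-518733/391709))/(65305/28224) = 324912/391709.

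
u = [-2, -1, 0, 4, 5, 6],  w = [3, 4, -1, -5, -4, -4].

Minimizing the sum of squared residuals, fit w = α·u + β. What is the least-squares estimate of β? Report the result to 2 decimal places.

Normal-equation sums: Σu·u = 82, Σu = 12, Σ1 = 6.
Moment sums: Σu·w = -74, Σw = -7.
AᵀA·[α, β]ᵀ = Aᵀw becomes [[82, 12]; [12, 6]]·[α, β]ᵀ = [-74, -7]ᵀ.
Eliminating β: 6·(row 1) − 12·(row 2) gives 348·α = 6·(-74) − 12·(-7) = -360, so α = -30/29.
Then β = ((-7) − 12·(-30/29))/6 = 157/174.

β = 0.90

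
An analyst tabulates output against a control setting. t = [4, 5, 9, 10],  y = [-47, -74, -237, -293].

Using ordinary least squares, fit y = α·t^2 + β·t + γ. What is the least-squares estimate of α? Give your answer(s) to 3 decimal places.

Sums needed: Σt^2·t^2 = 17442, Σt^2·t = 1918, Σt^2 = 222, Σt·t = 222, Σt = 28, Σ1 = 4.
Moment sums: Σt^2·y = -51099, Σt·y = -5621, Σy = -651.
Normal equations: [[17442, 1918, 222]; [1918, 222, 28]; [222, 28, 4]]·[α, β, γ]ᵀ = [-51099, -5621, -651]ᵀ.
Row-reducing yields α = -29/10, β = -21/65, γ = 6/13.

α = -2.900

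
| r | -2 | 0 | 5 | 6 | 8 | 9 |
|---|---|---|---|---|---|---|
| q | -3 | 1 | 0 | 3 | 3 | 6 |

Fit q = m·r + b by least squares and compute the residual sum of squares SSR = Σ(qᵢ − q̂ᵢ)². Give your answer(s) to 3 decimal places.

From the data, Σr·r = 210, Σr = 26, Σ1 = 6.
Moment sums: Σr·q = 102, Σq = 10.
Eliminating b: 6·(row 1) − 26·(row 2) gives 584·m = 6·102 − 26·10 = 352, so m = 44/73.
Then b = (10 − 26·(44/73))/6 = -69/73.
Residuals: -62/73, 142/73, -151/73, 24/73, -64/73, 111/73; SSR = 874/73.

SSR = 11.973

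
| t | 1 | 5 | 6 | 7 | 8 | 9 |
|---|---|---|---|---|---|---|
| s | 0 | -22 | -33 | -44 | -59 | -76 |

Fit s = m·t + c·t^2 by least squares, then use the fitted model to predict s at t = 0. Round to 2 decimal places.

ŝ = 0.00

Normal-equation sums: Σt·t = 256, Σt·t^2 = 1926, Σt^2·t^2 = 14980.
And Σt·s = -1772, Σt^2·s = -13826.
So MᵀM·[m, c]ᵀ = Mᵀs: [[256, 1926]; [1926, 14980]]·[m, c]ᵀ = [-1772, -13826]ᵀ.
det = 256·14980 − 1926² = 125404.
m = ((-1772)·14980 − 1926·(-13826))/125404 = 197/293; c = (256·(-13826) − 1926·(-1772))/125404 = -31646/31351.
At t = 0: ŝ = (197/293)·(0) + (-31646/31351)·(0) = 0.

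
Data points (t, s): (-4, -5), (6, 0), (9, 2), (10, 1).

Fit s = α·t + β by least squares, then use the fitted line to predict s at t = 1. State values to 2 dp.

ŝ = -2.53

Normal-equation sums: Σt·t = 233, Σt = 21, Σ1 = 4.
Right-hand side: Σt·s = 48, Σs = -2.
MᵀM·[α, β]ᵀ = Mᵀs becomes [[233, 21]; [21, 4]]·[α, β]ᵀ = [48, -2]ᵀ.
det = 233·4 − 21² = 491.
α = (48·4 − 21·(-2))/491 = 234/491; β = (233·(-2) − 21·48)/491 = -1474/491.
At t = 1: ŝ = (234/491)·(1) + (-1474/491)·(1) = -1240/491.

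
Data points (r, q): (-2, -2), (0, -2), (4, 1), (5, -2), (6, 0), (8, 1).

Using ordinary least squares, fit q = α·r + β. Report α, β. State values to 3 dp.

α = 0.280, β = -1.646

The normal equations are: 145·α + 21·β = 6;  21·α + 6·β = -4.
(Σr·r = 145, Σr = 21, Σ1 = 6, Σr·q = 6, Σq = -4.)
det = 145·6 − 21² = 429.
α = (6·6 − 21·(-4))/429 = 40/143; β = (145·(-4) − 21·6)/429 = -706/429.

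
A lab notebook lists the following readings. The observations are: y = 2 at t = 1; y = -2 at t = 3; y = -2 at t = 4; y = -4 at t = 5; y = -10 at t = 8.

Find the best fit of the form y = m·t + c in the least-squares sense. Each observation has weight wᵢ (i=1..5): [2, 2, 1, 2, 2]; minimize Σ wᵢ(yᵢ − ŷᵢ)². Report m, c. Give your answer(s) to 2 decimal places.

From the data, Σwᵢ·t·t = 214, Σwᵢ·t = 38, Σwᵢ·1 = 9.
For MᵀWy: Σwᵢ·t·y = -216, Σwᵢ·y = -30.
Δ = 214·9 − 38² = 482.
m = ((-216)·9 − 38·(-30))/482 = -402/241; c = (214·(-30) − 38·(-216))/482 = 894/241.

m = -1.67, c = 3.71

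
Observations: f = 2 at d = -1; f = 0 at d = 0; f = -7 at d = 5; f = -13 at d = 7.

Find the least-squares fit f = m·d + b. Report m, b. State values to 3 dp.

m = -1.754, b = 0.324

Setting ∂/∂m … = 0 gives: 75·m + 11·b = -128;  11·m + 4·b = -18.
Eliminating b: 4·(row 1) − 11·(row 2) gives 179·m = 4·(-128) − 11·(-18) = -314, so m = -314/179.
Then b = ((-18) − 11·(-314/179))/4 = 58/179.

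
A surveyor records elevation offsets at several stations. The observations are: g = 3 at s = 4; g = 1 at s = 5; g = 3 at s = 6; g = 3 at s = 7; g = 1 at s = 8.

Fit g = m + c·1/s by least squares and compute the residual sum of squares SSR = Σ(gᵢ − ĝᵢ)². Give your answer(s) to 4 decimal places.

Entries of AᵀA: Σ1 = 5, Σ1/s = 743/840, Σ1/s·1/s = 117349/705600.
For Aᵀg: Σg = 11, Σ1/s·g = 561/280.
Determinant 5·(117349/705600) − (743/840)² = 4337/88200.
m = (11·(117349/705600) − (743/840)·(561/280))/(4337/88200) = 20185/17348; c = (5·(561/280) − (743/840)·11)/(4337/88200) = 25410/4337.
Residuals: 6449/17348, -23165/17348, 14919/17348, 17339/17348, -7771/8674; SSR = 38707/8674.

SSR = 4.4624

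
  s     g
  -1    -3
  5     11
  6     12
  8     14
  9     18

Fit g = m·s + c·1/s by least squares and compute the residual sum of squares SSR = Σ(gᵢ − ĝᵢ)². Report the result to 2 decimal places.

Forming XᵀX = [[207, 5]; [5, 142009/129600]] and Xᵀg = [404, 219/20]ᵀ gives XᵀX·[m, c]ᵀ = Xᵀg.
det = 207·(142009/129600) − 5² = 2906207/14400.
m = (404·(142009/129600) − 5·(219/20))/(2906207/14400) = 50276036/26155863; c = (207·(219/20) − 5·404)/(2906207/14400) = 3551760/2906207.
Residuals: 3774287/26155863, 29941145/26155863, 2295500/8718621, -40021936/26155863, 1641050/2906207; SSR = 106210730/26155863.

SSR = 4.06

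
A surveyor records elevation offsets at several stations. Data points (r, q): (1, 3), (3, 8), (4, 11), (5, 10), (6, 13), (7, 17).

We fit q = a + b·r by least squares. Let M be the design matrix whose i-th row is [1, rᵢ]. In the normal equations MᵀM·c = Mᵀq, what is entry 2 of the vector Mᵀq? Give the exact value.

Entry 2 ↔ basis r, so (Mᵀq)_{2} = Σᵢ (r)·qᵢ = (1)·(3) + (3)·(8) + (4)·(11) + (5)·(10) + (6)·(13) + (7)·(17) = 318.

318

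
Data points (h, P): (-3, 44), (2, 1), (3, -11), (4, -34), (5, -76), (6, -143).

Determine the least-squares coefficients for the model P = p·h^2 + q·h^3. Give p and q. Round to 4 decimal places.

p = 1.8631, q = -0.9767

Setting ∂/∂p … = 0 gives: 2355·p + 11957·q = -7291;  11957·p + 67899·q = -44041.
(Σh^2·h^2 = 2355, Σh^2·h^3 = 11957, Σh^3·h^3 = 67899, Σh^2·P = -7291, Σh^3·P = -44041.)
Δ = 2355·67899 − 11957² = 16932296.
p = ((-7291)·67899 − 11957·(-44041))/16932296 = 7886657/4233074; q = (2355·(-44041) − 11957·(-7291))/16932296 = -4134517/4233074.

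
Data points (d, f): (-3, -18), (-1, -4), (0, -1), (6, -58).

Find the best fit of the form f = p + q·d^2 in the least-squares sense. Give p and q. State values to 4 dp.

AᵀA·[p, q]ᵀ = Aᵀf reads: 4·p + 46·q = -81;  46·p + 1378·q = -2254.
det = 4·1378 − 46² = 3396.
p = ((-81)·1378 − 46·(-2254))/3396 = -3967/1698; q = (4·(-2254) − 46·(-81))/3396 = -2645/1698.

p = -2.3363, q = -1.5577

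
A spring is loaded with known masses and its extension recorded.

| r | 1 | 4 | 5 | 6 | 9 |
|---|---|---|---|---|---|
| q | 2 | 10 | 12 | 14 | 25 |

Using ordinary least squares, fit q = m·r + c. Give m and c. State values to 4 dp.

m = 2.8235, c = -1.5176

Setting ∂/∂m … = 0 gives: 159·m + 25·c = 411;  25·m + 5·c = 63.
(Σr·r = 159, Σr = 25, Σ1 = 5, Σr·q = 411, Σq = 63.)
Determinant 159·5 − 25² = 170.
m = (411·5 − 25·63)/170 = 48/17; c = (159·63 − 25·411)/170 = -129/85.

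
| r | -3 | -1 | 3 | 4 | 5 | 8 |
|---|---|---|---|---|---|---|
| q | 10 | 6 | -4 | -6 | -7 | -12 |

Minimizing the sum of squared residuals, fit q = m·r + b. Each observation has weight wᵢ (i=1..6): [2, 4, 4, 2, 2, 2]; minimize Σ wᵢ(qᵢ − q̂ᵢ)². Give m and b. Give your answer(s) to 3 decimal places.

m = -2.099, b = 3.348

From the data, Σwᵢ·r·r = 268, Σwᵢ·r = 36, Σwᵢ·1 = 16.
Right-hand side: Σwᵢ·r·q = -442, Σwᵢ·q = -22.
MᵀWM·[m, b]ᵀ = MᵀWq becomes [[268, 36]; [36, 16]]·[m, b]ᵀ = [-442, -22]ᵀ.
Eliminating b: 16·(row 1) − 36·(row 2) gives 2992·m = 16·(-442) − 36·(-22) = -6280, so m = -785/374.
Then b = ((-22) − 36·(-785/374))/16 = 626/187.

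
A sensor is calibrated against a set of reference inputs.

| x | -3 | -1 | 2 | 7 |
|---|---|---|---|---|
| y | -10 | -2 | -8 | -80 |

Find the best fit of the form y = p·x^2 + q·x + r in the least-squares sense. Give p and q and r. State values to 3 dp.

p = -1.461, q = -1.094, r = -0.617

From the data, Σx^2·x^2 = 2499, Σx^2·x = 323, Σx^2 = 63, Σx·x = 63, Σx = 5, Σ1 = 4.
And Σx^2·y = -4044, Σx·y = -544, Σy = -100.
So MᵀM·[p, q, r]ᵀ = Mᵀy: [[2499, 323, 63]; [323, 63, 5]; [63, 5, 4]]·[p, q, r]ᵀ = [-4044, -544, -100]ᵀ.
Row-reducing yields p = -1511/1034, q = -1131/1034, r = -29/47.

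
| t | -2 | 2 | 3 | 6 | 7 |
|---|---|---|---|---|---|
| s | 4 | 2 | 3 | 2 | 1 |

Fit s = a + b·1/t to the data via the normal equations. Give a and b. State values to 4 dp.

Normal-equation sums: Σ1 = 5, Σ1/t = 9/14, Σ1/t·1/t = 1163/1764.
And Σs = 12, Σ1/t·s = 10/21.
Normal equations: [[5, 9/14]; [9/14, 1163/1764]]·[a, b]ᵀ = [12, 10/21]ᵀ.
Determinant 5·(1163/1764) − (9/14)² = 2543/882.
a = (12·(1163/1764) − (9/14)·(10/21))/(2543/882) = 6708/2543; b = (5·(10/21) − (9/14)·12)/(2543/882) = -4704/2543.

a = 2.6378, b = -1.8498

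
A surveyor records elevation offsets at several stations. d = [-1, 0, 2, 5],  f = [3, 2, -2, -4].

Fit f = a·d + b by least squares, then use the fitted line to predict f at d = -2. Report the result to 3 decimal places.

f̂ = 4.000

The normal system XᵀX·[a, b]ᵀ = Xᵀf is [[30, 6]; [6, 4]]·[a, b]ᵀ = [-27, -1]ᵀ.
Eliminating b: 4·(row 1) − 6·(row 2) gives 84·a = 4·(-27) − 6·(-1) = -102, so a = -17/14.
Then b = ((-1) − 6·(-17/14))/4 = 11/7.
At d = -2: f̂ = (-17/14)·(-2) + (11/7)·(1) = 4.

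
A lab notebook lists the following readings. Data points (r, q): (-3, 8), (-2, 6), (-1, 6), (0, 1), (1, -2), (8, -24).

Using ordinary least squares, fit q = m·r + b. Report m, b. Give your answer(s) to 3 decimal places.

Setting ∂/∂m … = 0 gives: 79·m + 3·b = -236;  3·m + 6·b = -5.
(Σr·r = 79, Σr = 3, Σ1 = 6, Σr·q = -236, Σq = -5.)
det = 79·6 − 3² = 465.
m = ((-236)·6 − 3·(-5))/465 = -467/155; b = (79·(-5) − 3·(-236))/465 = 313/465.

m = -3.013, b = 0.673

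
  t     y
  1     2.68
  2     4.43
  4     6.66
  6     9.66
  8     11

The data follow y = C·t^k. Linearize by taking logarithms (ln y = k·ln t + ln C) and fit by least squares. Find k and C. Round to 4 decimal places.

k = 0.6852, C = 2.6961

Taking logs, ln y = k·ln t + ln C, so regress ln y on ln t.
Σln t = 5.9506, Σ(ln t)² = 9.9367, Σln y = 9.0362, Σln t·ln y = 12.7102.
Equations: 9.9367·k + 5.9506·ln C = 12.7102;  5.9506·k + 5·ln C = 9.0362.
Δ = 9.9367·5 − (5.9506)² = 14.2736; k = (12.7102·5 − 5.9506·9.0362)/14.2736 = 0.68517, ln C = (9.9367·9.0362 − 5.9506·12.7102)/14.2736 = 0.99180, so C = exp(0.99180) = 2.69609.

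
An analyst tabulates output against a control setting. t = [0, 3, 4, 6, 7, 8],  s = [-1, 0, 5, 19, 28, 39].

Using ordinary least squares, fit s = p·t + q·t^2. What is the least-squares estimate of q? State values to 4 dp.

Entries of XᵀX: Σt·t = 174, Σt·t^2 = 1162, Σt^2·t^2 = 8130.
For Xᵀs: Σt·s = 642, Σt^2·s = 4632.
Eliminating q: 8130·(row 1) − 1162·(row 2) gives 64376·p = 8130·642 − 1162·4632 = -162924, so p = -40731/16094.
Then q = (4632 − 1162·(-40731/16094))/8130 = 14991/16094.

q = 0.9315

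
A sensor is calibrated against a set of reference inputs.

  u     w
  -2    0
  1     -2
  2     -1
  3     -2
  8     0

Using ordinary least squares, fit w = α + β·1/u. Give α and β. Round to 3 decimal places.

The normal equations are: 5·α + (35/24)·β = -5;  (35/24)·α + (937/576)·β = -19/6.
(Σ1 = 5, Σ1/u = 35/24, Σ1/u·1/u = 937/576, Σw = -5, Σ1/u·w = -19/6.)
Δ = 5·(937/576) − (35/24)² = 865/144.
α = ((-5)·(937/576) − (35/24)·(-19/6))/(865/144) = -405/692; β = (5·(-19/6) − (35/24)·(-5))/(865/144) = -246/173.

α = -0.585, β = -1.422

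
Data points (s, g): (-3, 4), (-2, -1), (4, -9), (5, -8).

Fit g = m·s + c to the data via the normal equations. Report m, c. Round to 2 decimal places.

Normal-equation sums: Σs·s = 54, Σs = 4, Σ1 = 4.
Moment sums: Σs·g = -86, Σg = -14.
MᵀM·[m, c]ᵀ = Mᵀg becomes [[54, 4]; [4, 4]]·[m, c]ᵀ = [-86, -14]ᵀ.
Δ = 54·4 − 4² = 200.
m = ((-86)·4 − 4·(-14))/200 = -36/25; c = (54·(-14) − 4·(-86))/200 = -103/50.

m = -1.44, c = -2.06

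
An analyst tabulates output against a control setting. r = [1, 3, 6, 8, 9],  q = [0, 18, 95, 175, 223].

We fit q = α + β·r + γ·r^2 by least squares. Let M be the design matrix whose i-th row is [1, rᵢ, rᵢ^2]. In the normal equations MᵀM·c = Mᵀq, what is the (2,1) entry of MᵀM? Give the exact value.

Row 2 ↔ basis r, column 1 ↔ basis 1, so (MᵀM)_{2,1} = Σᵢ r = (1)·(1) + (3)·(1) + (6)·(1) + (8)·(1) + (9)·(1) = 27.

27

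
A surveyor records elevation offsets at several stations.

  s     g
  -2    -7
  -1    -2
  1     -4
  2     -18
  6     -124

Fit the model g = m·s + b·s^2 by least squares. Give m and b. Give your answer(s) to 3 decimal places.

m = -2.363, b = -3.052

Entries of AᵀA: Σs·s = 46, Σs·s^2 = 216, Σs^2·s^2 = 1330.
And Σs·g = -768, Σs^2·g = -4570.
Normal equations: [[46, 216]; [216, 1330]]·[m, b]ᵀ = [-768, -4570]ᵀ.
Eliminating b: 1330·(row 1) − 216·(row 2) gives 14524·m = 1330·(-768) − 216·(-4570) = -34320, so m = -8580/3631.
Then b = ((-4570) − 216·(-8580/3631))/1330 = -11083/3631.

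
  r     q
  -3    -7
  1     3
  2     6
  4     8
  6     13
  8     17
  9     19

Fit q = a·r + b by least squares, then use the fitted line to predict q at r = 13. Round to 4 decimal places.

q̂ = 27.7166

MᵀM·[a, b]ᵀ = Mᵀq reads: 211·a + 27·b = 453;  27·a + 7·b = 59.
Determinant 211·7 − 27² = 748.
a = (453·7 − 27·59)/748 = 789/374; b = (211·59 − 27·453)/748 = 109/374.
At r = 13: q̂ = (789/374)·(13) + (109/374)·(1) = 5183/187.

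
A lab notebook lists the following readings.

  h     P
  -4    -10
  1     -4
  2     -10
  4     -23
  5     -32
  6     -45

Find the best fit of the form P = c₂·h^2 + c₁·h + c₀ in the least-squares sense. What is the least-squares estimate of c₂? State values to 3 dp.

Setting ∂/∂c₂ … = 0 gives: 2450·c₂ + 350·c₁ + 98·c₀ = -2992;  350·c₂ + 98·c₁ + 14·c₀ = -506;  98·c₂ + 14·c₁ + 6·c₀ = -124.
(Σh^2·h^2 = 2450, Σh^2·h = 350, Σh^2 = 98, Σh·h = 98, Σh = 14, Σ1 = 6, Σh^2·P = -2992, Σh·P = -506, ΣP = -124.)
Row-reducing yields c₂ = -1975/2184, c₁ = -275/168, c₀ = -27/13.

c₂ = -0.904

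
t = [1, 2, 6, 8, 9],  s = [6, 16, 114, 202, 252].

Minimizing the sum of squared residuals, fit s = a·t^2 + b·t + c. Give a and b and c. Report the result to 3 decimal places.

a = 3.034, b = 0.490, c = 2.606

Forming MᵀM = [[11970, 1466, 186]; [1466, 186, 26]; [186, 26, 5]] and Mᵀs = [37514, 4606, 590]ᵀ gives MᵀM·[a, b, c]ᵀ = Mᵀs.
Row-reducing yields a = 14749/4862, b = 2381/4862, c = 576/221.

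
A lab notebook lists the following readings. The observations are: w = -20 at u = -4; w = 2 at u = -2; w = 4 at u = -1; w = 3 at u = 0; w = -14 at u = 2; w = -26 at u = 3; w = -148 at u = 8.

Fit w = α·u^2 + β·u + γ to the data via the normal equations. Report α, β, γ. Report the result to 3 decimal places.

α = -1.981, β = -2.958, γ = 1.846

The normal system XᵀX·[α, β, γ]ᵀ = Xᵀw is [[4466, 474, 98]; [474, 98, 6]; [98, 6, 7]]·[α, β, γ]ᵀ = [-10070, -1218, -199]ᵀ.
Inverting the 3×3 Gram matrix, [α, β, γ]ᵀ = [-1803/910, -1923/650, 323/175]ᵀ.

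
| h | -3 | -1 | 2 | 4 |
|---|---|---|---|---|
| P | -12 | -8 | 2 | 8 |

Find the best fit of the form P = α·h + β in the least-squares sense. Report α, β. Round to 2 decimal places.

α = 2.93, β = -3.97

MᵀM·[α, β]ᵀ = MᵀP reads: 30·α + 2·β = 80;  2·α + 4·β = -10.
(Σh·h = 30, Σh = 2, Σ1 = 4, Σh·P = 80, ΣP = -10.)
Eliminating β: 4·(row 1) − 2·(row 2) gives 116·α = 4·80 − 2·(-10) = 340, so α = 85/29.
Then β = ((-10) − 2·(85/29))/4 = -115/29.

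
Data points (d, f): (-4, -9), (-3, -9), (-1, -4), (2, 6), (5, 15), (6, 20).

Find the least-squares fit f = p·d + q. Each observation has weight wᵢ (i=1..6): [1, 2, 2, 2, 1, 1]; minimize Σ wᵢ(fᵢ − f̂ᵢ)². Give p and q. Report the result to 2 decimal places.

From the data, Σwᵢ·d·d = 105, Σwᵢ·d = 3, Σwᵢ·1 = 9.
And Σwᵢ·d·f = 317, Σwᵢ·f = 12.
Normal equations: [[105, 3]; [3, 9]]·[p, q]ᵀ = [317, 12]ᵀ.
Δ = 105·9 − 3² = 936.
p = (317·9 − 3·12)/936 = 313/104; q = (105·12 − 3·317)/936 = 103/312.

p = 3.01, q = 0.33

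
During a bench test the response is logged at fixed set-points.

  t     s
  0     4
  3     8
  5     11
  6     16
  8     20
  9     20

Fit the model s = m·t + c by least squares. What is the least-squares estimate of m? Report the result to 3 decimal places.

m = 1.948

Sums needed: Σt·t = 215, Σt = 31, Σ1 = 6.
For Aᵀs: Σt·s = 515, Σs = 79.
Normal equations: [[215, 31]; [31, 6]]·[m, c]ᵀ = [515, 79]ᵀ.
Eliminating c: 6·(row 1) − 31·(row 2) gives 329·m = 6·515 − 31·79 = 641, so m = 641/329.
Then c = (79 − 31·(641/329))/6 = 1020/329.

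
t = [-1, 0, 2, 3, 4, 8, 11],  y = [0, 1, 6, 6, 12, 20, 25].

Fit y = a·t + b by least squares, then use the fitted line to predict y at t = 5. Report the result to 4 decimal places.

Entries of MᵀM: Σt·t = 215, Σt = 27, Σ1 = 7.
And Σt·y = 513, Σy = 70.
So MᵀM·[a, b]ᵀ = Mᵀy: [[215, 27]; [27, 7]]·[a, b]ᵀ = [513, 70]ᵀ.
Δ = 215·7 − 27² = 776.
a = (513·7 − 27·70)/776 = 1701/776; b = (215·70 − 27·513)/776 = 1199/776.
At t = 5: ŷ = (1701/776)·(5) + (1199/776)·(1) = 1213/97.

ŷ = 12.5052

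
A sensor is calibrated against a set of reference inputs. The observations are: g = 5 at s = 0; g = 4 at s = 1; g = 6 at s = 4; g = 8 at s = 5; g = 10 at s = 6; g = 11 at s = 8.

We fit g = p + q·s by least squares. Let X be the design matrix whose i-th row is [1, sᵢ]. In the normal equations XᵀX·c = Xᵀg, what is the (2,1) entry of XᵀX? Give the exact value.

24

Row 2 ↔ basis s, column 1 ↔ basis 1, so (XᵀX)_{2,1} = Σᵢ s = (0)·(1) + (1)·(1) + (4)·(1) + (5)·(1) + (6)·(1) + (8)·(1) = 24.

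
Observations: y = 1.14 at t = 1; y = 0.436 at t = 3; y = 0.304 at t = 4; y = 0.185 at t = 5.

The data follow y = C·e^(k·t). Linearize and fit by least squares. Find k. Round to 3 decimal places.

Let Y = ln y. Fitting Y = k·t + ln C by least squares:
Sums: Σt = 13.0000, Σ(t)² = 51.0000, Σln y = -3.5772, Σt·ln y = -15.5592.
Normal system: [[51.0000, 13.0000]; [13.0000, 4]]·[k, ln C]ᵀ = [-15.5592, -3.5772]ᵀ.
Δ = 51.0000·4 − (13.0000)² = 35.0000; k = (-15.5592·4 − 13.0000·-3.5772)/35.0000 = -0.44952, ln C = (51.0000·-3.5772 − 13.0000·-15.5592)/35.0000 = 0.56663.

k = -0.450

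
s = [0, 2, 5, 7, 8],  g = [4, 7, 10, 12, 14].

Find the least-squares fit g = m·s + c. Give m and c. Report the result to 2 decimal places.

m = 1.18, c = 4.22

Forming MᵀM = [[142, 22]; [22, 5]] and Mᵀg = [260, 47]ᵀ gives MᵀM·[m, c]ᵀ = Mᵀg.
Eliminating c: 5·(row 1) − 22·(row 2) gives 226·m = 5·260 − 22·47 = 266, so m = 133/113.
Then c = (47 − 22·(133/113))/5 = 477/113.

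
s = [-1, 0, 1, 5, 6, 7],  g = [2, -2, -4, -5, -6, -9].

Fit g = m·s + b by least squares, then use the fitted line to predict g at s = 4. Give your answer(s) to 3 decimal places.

From the data, Σs·s = 112, Σs = 18, Σ1 = 6.
Moment sums: Σs·g = -130, Σg = -24.
Eliminating b: 6·(row 1) − 18·(row 2) gives 348·m = 6·(-130) − 18·(-24) = -348, so m = -1.
Then b = ((-24) − 18·(-1))/6 = -1.
At s = 4: ĝ = (-1)·(4) + (-1)·(1) = -5.

ĝ = -5.000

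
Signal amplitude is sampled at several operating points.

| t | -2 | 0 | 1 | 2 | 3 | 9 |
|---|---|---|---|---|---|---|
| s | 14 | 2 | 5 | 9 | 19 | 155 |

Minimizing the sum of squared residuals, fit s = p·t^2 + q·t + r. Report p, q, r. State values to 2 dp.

p = 1.99, q = -1.01, r = 3.45

From the data, Σt^2·t^2 = 6675, Σt^2·t = 757, Σt^2 = 99, Σt·t = 99, Σt = 13, Σ1 = 6.
Moment sums: Σt^2·s = 12823, Σt·s = 1447, Σs = 204.
So MᵀM·[p, q, r]ᵀ = Mᵀs: [[6675, 757, 99]; [757, 99, 13]; [99, 13, 6]]·[p, q, r]ᵀ = [12823, 1447, 204]ᵀ.
Solving the 3×3 system (Gaussian elimination) gives p = 14959/7536, q = -12743/12560, r = 16229/4710.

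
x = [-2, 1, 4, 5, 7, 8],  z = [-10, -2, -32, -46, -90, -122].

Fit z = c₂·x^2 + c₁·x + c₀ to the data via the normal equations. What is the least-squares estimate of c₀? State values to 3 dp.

Setting ∂/∂c₂ … = 0 gives: 7395·c₂ + 1037·c₁ + 159·c₀ = -13922;  1037·c₂ + 159·c₁ + 23·c₀ = -1946;  159·c₂ + 23·c₁ + 6·c₀ = -302.
(Σx^2·x^2 = 7395, Σx^2·x = 1037, Σx^2 = 159, Σx·x = 159, Σx = 23, Σ1 = 6, Σx^2·z = -13922, Σx·z = -1946, Σz = -302.)
Row-reducing yields c₂ = -1645/852, c₁ = 743/1420, c₀ = -2501/2130.

c₀ = -1.174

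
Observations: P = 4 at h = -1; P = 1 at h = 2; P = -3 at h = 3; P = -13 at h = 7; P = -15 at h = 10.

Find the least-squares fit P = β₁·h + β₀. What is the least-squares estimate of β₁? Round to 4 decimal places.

The normal equations are: 163·β₁ + 21·β₀ = -252;  21·β₁ + 5·β₀ = -26.
Δ = 163·5 − 21² = 374.
β₁ = ((-252)·5 − 21·(-26))/374 = -21/11; β₀ = (163·(-26) − 21·(-252))/374 = 31/11.

β₁ = -1.9091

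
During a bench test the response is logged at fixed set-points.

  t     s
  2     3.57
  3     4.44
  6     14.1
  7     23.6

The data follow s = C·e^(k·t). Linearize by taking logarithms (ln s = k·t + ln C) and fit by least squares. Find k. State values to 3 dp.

Taking logs, ln s = k·t + ln C, so regress ln s on t.
Σt = 18.0000, Σ(t)² = 98.0000, Σln s = 8.5706, Σt·ln s = 45.0229.
Equations: 98.0000·k + 18.0000·ln C = 45.0229;  18.0000·k + 4·ln C = 8.5706.
Solving (det = 68.0000): k = 0.37970, ln C = 0.43399.

k = 0.380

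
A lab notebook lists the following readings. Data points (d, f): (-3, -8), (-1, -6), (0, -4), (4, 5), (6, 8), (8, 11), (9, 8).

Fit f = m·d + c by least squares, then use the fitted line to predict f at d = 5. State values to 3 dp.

Entries of MᵀM: Σd·d = 207, Σd = 23, Σ1 = 7.
And Σd·f = 258, Σf = 14.
Normal equations: [[207, 23]; [23, 7]]·[m, c]ᵀ = [258, 14]ᵀ.
det = 207·7 − 23² = 920.
m = (258·7 − 23·14)/920 = 371/230; c = (207·14 − 23·258)/920 = -33/10.
At d = 5: f̂ = (371/230)·(5) + (-33/10)·(1) = 548/115.

f̂ = 4.765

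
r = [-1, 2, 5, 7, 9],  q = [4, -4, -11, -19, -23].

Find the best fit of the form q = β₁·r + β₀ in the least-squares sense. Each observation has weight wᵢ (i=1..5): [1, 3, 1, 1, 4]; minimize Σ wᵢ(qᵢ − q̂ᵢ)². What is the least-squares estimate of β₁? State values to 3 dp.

β₁ = -2.729

The normal equations are: 411·β₁ + 53·β₀ = -1044;  53·β₁ + 10·β₀ = -130.
Eliminating β₀: 10·(row 1) − 53·(row 2) gives 1301·β₁ = 10·(-1044) − 53·(-130) = -3550, so β₁ = -3550/1301.
Then β₀ = ((-130) − 53·(-3550/1301))/10 = 1902/1301.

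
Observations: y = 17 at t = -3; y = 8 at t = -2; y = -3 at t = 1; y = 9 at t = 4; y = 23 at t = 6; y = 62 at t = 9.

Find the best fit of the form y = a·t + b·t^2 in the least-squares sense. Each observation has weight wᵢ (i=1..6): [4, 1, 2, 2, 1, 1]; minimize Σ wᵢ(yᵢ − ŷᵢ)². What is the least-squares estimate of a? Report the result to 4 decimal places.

Compute the Gram sums: Σwᵢ·t·t = 191, Σwᵢ·t·t^2 = 959, Σwᵢ·t^2·t^2 = 8711.
Moment sums: Σwᵢ·t·y = 542, Σwᵢ·t^2·y = 6776.
Δ = 191·8711 − 959² = 744120.
a = (542·8711 − 959·6776)/744120 = -296137/124020; b = (191·6776 − 959·542)/744120 = 129073/124020.

a = -2.3878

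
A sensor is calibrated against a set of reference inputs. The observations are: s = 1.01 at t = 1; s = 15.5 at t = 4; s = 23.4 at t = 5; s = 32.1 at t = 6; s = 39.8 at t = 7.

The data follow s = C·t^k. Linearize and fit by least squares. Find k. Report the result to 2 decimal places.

k = 1.91

With ln sᵢ as the transformed response and ln tᵢ as the regressor:
Σln t = 6.7334, Σ(ln t)² = 11.5091, Σln s = 13.0562, Σln t·ln s = 22.2576.
Normal system: [[11.5091, 6.7334]; [6.7334, 5]]·[k, ln C]ᵀ = [22.2576, 13.0562]ᵀ.
Slope k = (n·Σln t·ln s − Σln t·Σln s)/(n·Σ(ln t)² − (Σln t)²) = (5·22.2576 − 6.7334·13.0562)/12.2067 = 1.91493; ln C = (Σln s − k·Σln t)/n = 0.03245.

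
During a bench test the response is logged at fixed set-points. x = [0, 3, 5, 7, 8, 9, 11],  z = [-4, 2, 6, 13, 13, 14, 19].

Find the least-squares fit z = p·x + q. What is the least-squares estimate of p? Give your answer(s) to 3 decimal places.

Compute the Gram sums: Σx·x = 349, Σx = 43, Σ1 = 7.
Right-hand side: Σx·z = 566, Σz = 63.
Determinant 349·7 − 43² = 594.
p = (566·7 − 43·63)/594 = 1253/594; q = (349·63 − 43·566)/594 = -2351/594.

p = 2.109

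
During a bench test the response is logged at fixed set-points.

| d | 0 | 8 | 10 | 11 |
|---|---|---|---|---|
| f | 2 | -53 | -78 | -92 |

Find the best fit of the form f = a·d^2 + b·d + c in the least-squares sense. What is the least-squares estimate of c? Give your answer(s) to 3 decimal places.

c = 2.002

Forming XᵀX = [[28737, 2843, 285]; [2843, 285, 29]; [285, 29, 4]] and Xᵀf = [-22324, -2216, -221]ᵀ gives XᵀX·[a, b, c]ᵀ = Xᵀf.
Row-reducing yields a = -2301/4132, b = -130211/53716, c = 53761/26858.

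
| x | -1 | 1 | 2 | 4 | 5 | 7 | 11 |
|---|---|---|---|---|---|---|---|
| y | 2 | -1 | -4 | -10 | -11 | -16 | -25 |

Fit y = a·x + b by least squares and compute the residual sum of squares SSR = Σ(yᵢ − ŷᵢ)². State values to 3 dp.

SSR = 2.708

Entries of MᵀM: Σx·x = 217, Σx = 29, Σ1 = 7.
Right-hand side: Σx·y = -493, Σy = -65.
MᵀM·[a, b]ᵀ = Mᵀy becomes [[217, 29]; [29, 7]]·[a, b]ᵀ = [-493, -65]ᵀ.
Determinant 217·7 − 29² = 678.
a = ((-493)·7 − 29·(-65))/678 = -261/113; b = (217·(-65) − 29·(-493))/678 = 32/113.
Residuals: -67/113, 116/113, 38/113, -118/113, 30/113, -13/113, 14/113; SSR = 306/113.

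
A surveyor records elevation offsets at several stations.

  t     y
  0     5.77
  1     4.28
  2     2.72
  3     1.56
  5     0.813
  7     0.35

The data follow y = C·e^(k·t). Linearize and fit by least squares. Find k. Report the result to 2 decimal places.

Let Y = ln y. Fitting Y = k·t + ln C by least squares:
Σt = 18.0000, Σ(t)² = 88.0000, Σln y = 3.3951, Σt·ln y = -3.5946.
Equations: 88.0000·k + 18.0000·ln C = -3.5946;  18.0000·k + 6·ln C = 3.3951.
Solving (det = 204.0000): k = -0.40529, ln C = 1.78172.

k = -0.41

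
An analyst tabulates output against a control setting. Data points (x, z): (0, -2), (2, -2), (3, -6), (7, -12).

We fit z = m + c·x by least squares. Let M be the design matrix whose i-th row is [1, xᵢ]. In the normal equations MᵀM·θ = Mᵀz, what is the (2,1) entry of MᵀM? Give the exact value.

12

Row 2 ↔ basis x, column 1 ↔ basis 1, so (MᵀM)_{2,1} = Σᵢ x = (0)·(1) + (2)·(1) + (3)·(1) + (7)·(1) = 12.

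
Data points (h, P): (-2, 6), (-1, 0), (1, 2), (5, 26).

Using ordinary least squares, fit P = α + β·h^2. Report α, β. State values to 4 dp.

The normal equations are: 4·α + 31·β = 34;  31·α + 643·β = 676.
(Σ1 = 4, Σh^2 = 31, Σh^2·h^2 = 643, ΣP = 34, Σh^2·P = 676.)
Determinant 4·643 − 31² = 1611.
α = (34·643 − 31·676)/1611 = 302/537; β = (4·676 − 31·34)/1611 = 550/537.

α = 0.5624, β = 1.0242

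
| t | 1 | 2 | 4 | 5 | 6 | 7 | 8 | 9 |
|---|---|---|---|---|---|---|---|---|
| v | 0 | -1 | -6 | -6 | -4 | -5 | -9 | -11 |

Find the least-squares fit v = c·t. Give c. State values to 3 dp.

c = -1.036

The normal system AᵀA·[c]ᵀ = Aᵀv is [[276]]·[c]ᵀ = [-286]ᵀ.
Hence c = -286 / 276 ≈ -1.03623.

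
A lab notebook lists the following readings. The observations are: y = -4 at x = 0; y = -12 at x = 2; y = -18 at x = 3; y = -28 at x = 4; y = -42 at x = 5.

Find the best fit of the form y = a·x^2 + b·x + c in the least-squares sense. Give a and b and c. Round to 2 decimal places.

a = -1.35, b = -0.70, c = -4.24

The normal system MᵀM·[a, b, c]ᵀ = Mᵀy is [[978, 224, 54]; [224, 54, 14]; [54, 14, 5]]·[a, b, c]ᵀ = [-1708, -400, -104]ᵀ.
Row-reducing yields a = -918/679, b = -68/97, c = -2876/679.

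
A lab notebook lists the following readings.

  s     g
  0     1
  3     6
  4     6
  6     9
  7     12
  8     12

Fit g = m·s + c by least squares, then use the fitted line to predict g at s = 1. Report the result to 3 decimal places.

The normal system AᵀA·[m, c]ᵀ = Aᵀg is [[174, 28]; [28, 6]]·[m, c]ᵀ = [276, 46]ᵀ.
det = 174·6 − 28² = 260.
m = (276·6 − 28·46)/260 = 92/65; c = (174·46 − 28·276)/260 = 69/65.
At s = 1: ĝ = (92/65)·(1) + (69/65)·(1) = 161/65.

ĝ = 2.477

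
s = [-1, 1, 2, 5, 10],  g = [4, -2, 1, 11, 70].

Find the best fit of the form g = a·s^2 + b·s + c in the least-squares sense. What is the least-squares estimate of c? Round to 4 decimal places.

Sums needed: Σs^2·s^2 = 10643, Σs^2·s = 1133, Σs^2 = 131, Σs·s = 131, Σs = 17, Σ1 = 5.
Moment sums: Σs^2·g = 7281, Σs·g = 751, Σg = 84.
So MᵀM·[a, b, c]ᵀ = Mᵀg: [[10643, 1133, 131]; [1133, 131, 17]; [131, 17, 5]]·[a, b, c]ᵀ = [7281, 751, 84]ᵀ.
Row-reducing yields a = 49/52, b = -389/156, c = 23/39.

c = 0.5897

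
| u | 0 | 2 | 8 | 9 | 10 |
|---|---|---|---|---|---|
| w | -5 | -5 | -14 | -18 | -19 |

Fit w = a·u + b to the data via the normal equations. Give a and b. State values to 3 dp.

a = -1.488, b = -3.572

Sums needed: Σu·u = 249, Σu = 29, Σ1 = 5.
Right-hand side: Σu·w = -474, Σw = -61.
MᵀM·[a, b]ᵀ = Mᵀw becomes [[249, 29]; [29, 5]]·[a, b]ᵀ = [-474, -61]ᵀ.
Eliminating b: 5·(row 1) − 29·(row 2) gives 404·a = 5·(-474) − 29·(-61) = -601, so a = -601/404.
Then b = ((-61) − 29·(-601/404))/5 = -1443/404.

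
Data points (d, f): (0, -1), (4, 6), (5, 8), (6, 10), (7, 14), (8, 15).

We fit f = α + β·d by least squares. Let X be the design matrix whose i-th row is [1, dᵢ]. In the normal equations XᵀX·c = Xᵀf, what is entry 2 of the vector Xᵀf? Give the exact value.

342

Entry 2 ↔ basis d, so (Xᵀf)_{2} = Σᵢ (d)·fᵢ = (0)·(-1) + (4)·(6) + (5)·(8) + (6)·(10) + (7)·(14) + (8)·(15) = 342.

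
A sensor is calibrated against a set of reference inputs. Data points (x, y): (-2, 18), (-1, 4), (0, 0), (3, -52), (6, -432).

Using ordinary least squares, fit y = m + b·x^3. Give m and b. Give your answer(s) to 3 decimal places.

MᵀM·[m, b]ᵀ = Mᵀy reads: 5·m + 234·b = -462;  234·m + 47450·b = -94864.
Determinant 5·47450 − 234² = 182494.
m = ((-462)·47450 − 234·(-94864))/182494 = 10626/7019; b = (5·(-94864) − 234·(-462))/182494 = -183106/91247.

m = 1.514, b = -2.007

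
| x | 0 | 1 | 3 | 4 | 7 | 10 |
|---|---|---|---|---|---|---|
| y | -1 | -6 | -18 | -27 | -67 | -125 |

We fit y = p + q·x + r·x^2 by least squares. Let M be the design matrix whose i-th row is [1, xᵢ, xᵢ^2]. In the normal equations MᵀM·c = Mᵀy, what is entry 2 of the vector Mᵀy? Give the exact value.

Entry 2 ↔ basis x, so (Mᵀy)_{2} = Σᵢ (x)·yᵢ = (0)·(-1) + (1)·(-6) + (3)·(-18) + (4)·(-27) + (7)·(-67) + (10)·(-125) = -1887.

-1887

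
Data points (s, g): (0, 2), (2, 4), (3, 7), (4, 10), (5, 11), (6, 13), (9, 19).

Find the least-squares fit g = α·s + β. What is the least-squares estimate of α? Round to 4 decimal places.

Compute the Gram sums: Σs·s = 171, Σs = 29, Σ1 = 7.
And Σs·g = 373, Σg = 66.
Normal equations: [[171, 29]; [29, 7]]·[α, β]ᵀ = [373, 66]ᵀ.
Determinant 171·7 − 29² = 356.
α = (373·7 − 29·66)/356 = 697/356; β = (171·66 − 29·373)/356 = 469/356.

α = 1.9579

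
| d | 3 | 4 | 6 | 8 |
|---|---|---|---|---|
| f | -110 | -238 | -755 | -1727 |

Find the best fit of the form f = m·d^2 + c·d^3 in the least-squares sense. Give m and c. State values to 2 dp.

Setting ∂/∂m … = 0 gives: 5729·m + 41811·c = -142506;  41811·m + 313625·c = -1065506.
(Σd^2·d^2 = 5729, Σd^2·d^3 = 41811, Σd^3·d^3 = 313625, Σd^2·f = -142506, Σd^3·f = -1065506.)
det = 5729·313625 − 41811² = 48597904.
m = ((-142506)·313625 − 41811·(-1065506))/48597904 = -35893221/12149476; c = (5729·(-1065506) − 41811·(-142506))/48597904 = -36491377/12149476.

m = -2.95, c = -3.00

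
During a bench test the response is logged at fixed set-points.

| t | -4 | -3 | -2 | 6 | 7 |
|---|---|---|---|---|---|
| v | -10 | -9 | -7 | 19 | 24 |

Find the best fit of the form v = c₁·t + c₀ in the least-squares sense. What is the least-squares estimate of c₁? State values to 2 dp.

With design matrix X, XᵀX = [[114, 4]; [4, 5]] and Xᵀv = [363, 17]ᵀ.
Eliminating c₀: 5·(row 1) − 4·(row 2) gives 554·c₁ = 5·363 − 4·17 = 1747, so c₁ = 1747/554.
Then c₀ = (17 − 4·(1747/554))/5 = 243/277.

c₁ = 3.15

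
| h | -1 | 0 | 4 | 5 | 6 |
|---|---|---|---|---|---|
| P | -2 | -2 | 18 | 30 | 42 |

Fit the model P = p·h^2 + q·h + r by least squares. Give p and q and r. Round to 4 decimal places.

Compute the Gram sums: Σh^2·h^2 = 2178, Σh^2·h = 404, Σh^2 = 78, Σh·h = 78, Σh = 14, Σ1 = 5.
For AᵀP: Σh^2·P = 2548, Σh·P = 476, ΣP = 86.
AᵀA·[p, q, r]ᵀ = AᵀP becomes [[2178, 404, 78]; [404, 78, 14]; [78, 14, 5]]·[p, q, r]ᵀ = [2548, 476, 86]ᵀ.
Row-reducing yields p = 3944/3559, q = 2708/3559, r = -7894/3559.

p = 1.1082, q = 0.7609, r = -2.2180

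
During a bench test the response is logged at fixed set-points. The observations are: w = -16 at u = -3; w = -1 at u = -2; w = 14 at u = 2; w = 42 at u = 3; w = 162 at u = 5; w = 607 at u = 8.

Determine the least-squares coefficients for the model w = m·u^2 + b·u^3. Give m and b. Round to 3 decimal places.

MᵀM·[m, b]ᵀ = Mᵀw reads: 4915·m + 35893·b = 43184;  35893·m + 279355·b = 332720.
(Σu^2·u^2 = 4915, Σu^2·u^3 = 35893, Σu^3·u^3 = 279355, Σu^2·w = 43184, Σu^3·w = 332720.)
det = 4915·279355 − 35893² = 84722376.
m = (43184·279355 − 35893·332720)/84722376 = 5056140/3530099; b = (4915·332720 − 35893·43184)/84722376 = 3554812/3530099.

m = 1.432, b = 1.007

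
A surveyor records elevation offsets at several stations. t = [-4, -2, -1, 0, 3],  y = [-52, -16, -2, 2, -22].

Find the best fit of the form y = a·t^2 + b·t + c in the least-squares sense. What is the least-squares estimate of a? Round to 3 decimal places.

a = -3.018

Entries of AᵀA: Σt^2·t^2 = 354, Σt^2·t = -46, Σt^2 = 30, Σt·t = 30, Σt = -4, Σ1 = 5.
For Aᵀy: Σt^2·y = -1096, Σt·y = 176, Σy = -90.
AᵀA·[a, b, c]ᵀ = Aᵀy becomes [[354, -46, 30]; [-46, 30, -4]; [30, -4, 5]]·[a, b, c]ᵀ = [-1096, 176, -90]ᵀ.
Inverting the 3×3 Gram matrix, [a, b, c]ᵀ = [-7883/2612, 3665/2612, 1607/1306]ᵀ.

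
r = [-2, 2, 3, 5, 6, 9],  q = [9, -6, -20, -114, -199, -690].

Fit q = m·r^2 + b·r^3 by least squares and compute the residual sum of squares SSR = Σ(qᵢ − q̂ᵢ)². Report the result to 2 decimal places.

SSR = 9.11

Setting ∂/∂m … = 0 gives: 8595·m + 70193·b = -66072;  70193·m + 594579·b = -560904.
(Σr^2·r^2 = 8595, Σr^2·r^3 = 70193, Σr^3·r^3 = 594579, Σr^2·q = -66072, Σr^3·q = -560904.)
Δ = 8595·594579 − 70193² = 183349256.
m = ((-66072)·594579 − 70193·(-560904))/183349256 = 10813848/22918657; b = (8595·(-560904) − 70193·(-66072))/183349256 = -22897248/22918657.
Residuals: -20165463/22918657, 2410650/22918657, 62527924/22918657, -20917098/22918657, -4305703/22918657, 2298774/22918657; SSR = 208718462/22918657.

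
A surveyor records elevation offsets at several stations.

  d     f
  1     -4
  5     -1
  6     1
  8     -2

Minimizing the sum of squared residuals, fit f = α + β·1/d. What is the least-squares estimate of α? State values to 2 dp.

The normal equations are: 4·α + (179/120)·β = -6;  (179/120)·α + (15601/14400)·β = -257/60.
(Σ1 = 4, Σ1/d = 179/120, Σ1/d·1/d = 15601/14400, Σf = -6, Σ1/d·f = -257/60.)
det = 4·(15601/14400) − (179/120)² = 10121/4800.
α = ((-6)·(15601/14400) − (179/120)·(-257/60))/(10121/4800) = -1600/30363; β = (4·(-257/60) − (179/120)·(-6))/(10121/4800) = -39280/10121.

α = -0.05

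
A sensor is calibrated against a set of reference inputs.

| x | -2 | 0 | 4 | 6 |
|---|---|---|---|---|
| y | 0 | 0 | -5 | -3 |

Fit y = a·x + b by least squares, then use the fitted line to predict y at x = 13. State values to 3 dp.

Setting ∂/∂a … = 0 gives: 56·a + 8·b = -38;  8·a + 4·b = -8.
(Σx·x = 56, Σx = 8, Σ1 = 4, Σx·y = -38, Σy = -8.)
Δ = 56·4 − 8² = 160.
a = ((-38)·4 − 8·(-8))/160 = -11/20; b = (56·(-8) − 8·(-38))/160 = -9/10.
At x = 13: ŷ = (-11/20)·(13) + (-9/10)·(1) = -161/20.

ŷ = -8.050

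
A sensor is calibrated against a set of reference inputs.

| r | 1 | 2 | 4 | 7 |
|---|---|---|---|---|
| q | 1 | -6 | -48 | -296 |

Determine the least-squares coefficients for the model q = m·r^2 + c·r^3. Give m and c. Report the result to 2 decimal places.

m = 0.96, c = -1.00

MᵀM·[m, c]ᵀ = Mᵀq reads: 2674·m + 17864·c = -15295;  17864·m + 121810·c = -104647.
Eliminating c: 121810·(row 1) − 17864·(row 2) gives 6597444·m = 121810·(-15295) − 17864·(-104647) = 6330058, so m = 452147/471246.
Then c = ((-104647) − 17864·(452147/471246))/121810 = -471157/471246.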